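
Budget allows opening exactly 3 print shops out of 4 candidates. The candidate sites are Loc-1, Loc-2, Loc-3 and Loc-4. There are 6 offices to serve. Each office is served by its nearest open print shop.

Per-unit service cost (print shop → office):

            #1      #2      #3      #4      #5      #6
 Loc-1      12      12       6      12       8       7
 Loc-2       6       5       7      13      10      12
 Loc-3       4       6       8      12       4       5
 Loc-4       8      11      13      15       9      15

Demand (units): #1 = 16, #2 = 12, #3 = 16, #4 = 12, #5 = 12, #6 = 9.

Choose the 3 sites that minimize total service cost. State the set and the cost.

Choose Loc-1, Loc-2 and Loc-3; total service cost 457.

With exactly 3 open, each office uses its cheapest among the chosen.
{Loc-1, Loc-2, Loc-3}: #1→Loc-3 4·16=64, #2→Loc-2 5·12=60, #3→Loc-1 6·16=96, #4→Loc-1 12·12=144, #5→Loc-3 4·12=48, #6→Loc-3 5·9=45. Service cost 457.
{Loc-1, Loc-3, Loc-4}: service cost 469
{Loc-2, Loc-3, Loc-4}: service cost 473
Among all 4 size-3 choices, {Loc-1, Loc-2, Loc-3} is lowest.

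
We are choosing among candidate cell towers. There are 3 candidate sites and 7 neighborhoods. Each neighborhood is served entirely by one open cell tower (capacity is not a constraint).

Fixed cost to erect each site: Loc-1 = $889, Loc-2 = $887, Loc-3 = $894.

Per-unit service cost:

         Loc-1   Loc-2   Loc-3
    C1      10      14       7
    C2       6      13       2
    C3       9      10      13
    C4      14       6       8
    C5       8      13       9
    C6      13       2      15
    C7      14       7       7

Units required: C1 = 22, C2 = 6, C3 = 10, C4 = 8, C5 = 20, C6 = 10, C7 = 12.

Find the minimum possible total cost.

Minimum total cost: 1668

For any fixed open set, each neighborhood goes to its cheapest open site; total = fixed + service.
{Loc-3}: C1→Loc-3 7·22=154, C2→Loc-3 2·6=12, C3→Loc-3 13·10=130, C4→Loc-3 8·8=64, C5→Loc-3 9·20=180, C6→Loc-3 15·10=150, C7→Loc-3 7·12=84. Service 774; fixed 894; total 1668.
{Loc-2}: service 898 + fixed 887 = 1785
{Loc-1}: service 916 + fixed 889 = 1805
{Loc-1, Loc-2, Loc-3}: C1→Loc-3 7·22=154, C2→Loc-3 2·6=12, C3→Loc-1 9·10=90, C4→Loc-2 6·8=48, C5→Loc-1 8·20=160, C6→Loc-2 2·10=20, C7→Loc-2 7·12=84. Service 568; fixed 2670; total 3238.
No other subset beats 1668.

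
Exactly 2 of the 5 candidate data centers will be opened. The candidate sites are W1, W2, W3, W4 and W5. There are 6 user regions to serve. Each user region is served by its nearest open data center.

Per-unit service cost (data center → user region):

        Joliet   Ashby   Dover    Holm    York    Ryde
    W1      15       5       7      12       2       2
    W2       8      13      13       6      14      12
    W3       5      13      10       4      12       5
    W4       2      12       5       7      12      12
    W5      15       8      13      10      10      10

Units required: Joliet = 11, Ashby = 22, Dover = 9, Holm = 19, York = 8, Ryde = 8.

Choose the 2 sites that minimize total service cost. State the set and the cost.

With exactly 2 open, each user region uses its cheapest among the chosen.
{W1, W3}: Joliet→W3 5·11=55, Ashby→W1 5·22=110, Dover→W1 7·9=63, Holm→W3 4·19=76, York→W1 2·8=16, Ryde→W1 2·8=16. Service cost 336.
{W1, W4}: service cost 342
{W1, W2}: service cost 407
Among all 10 size-2 choices, {W1, W3} is lowest.

Choose W1 and W3; total service cost 336.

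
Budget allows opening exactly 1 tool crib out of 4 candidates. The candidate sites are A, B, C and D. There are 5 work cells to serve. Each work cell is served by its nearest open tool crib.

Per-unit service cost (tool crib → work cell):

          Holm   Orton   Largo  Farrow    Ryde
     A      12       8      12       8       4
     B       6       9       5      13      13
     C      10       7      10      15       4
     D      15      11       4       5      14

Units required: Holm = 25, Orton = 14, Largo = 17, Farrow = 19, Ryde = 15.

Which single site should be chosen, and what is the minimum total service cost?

With exactly 1 open, each work cell uses its cheapest among the chosen.
{B}: Holm→B 6·25=150, Orton→B 9·14=126, Largo→B 5·17=85, Farrow→B 13·19=247, Ryde→B 13·15=195. Service cost 803.
{A}: service cost 828
{C}: service cost 863
Among all 4 size-1 choices, {B} is lowest.

Choose B only; total service cost 803.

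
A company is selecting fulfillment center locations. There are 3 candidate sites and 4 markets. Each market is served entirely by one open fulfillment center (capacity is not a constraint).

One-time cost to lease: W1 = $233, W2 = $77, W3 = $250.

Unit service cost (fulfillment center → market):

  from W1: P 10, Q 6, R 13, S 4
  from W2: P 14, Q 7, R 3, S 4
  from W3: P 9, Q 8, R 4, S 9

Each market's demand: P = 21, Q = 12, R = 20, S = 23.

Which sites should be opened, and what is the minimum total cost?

Open W2 only; minimum total cost 607.

For any fixed open set, each market goes to its cheapest open site; total = fixed + service.
{W2}: P→W2 14·21=294, Q→W2 7·12=84, R→W2 3·20=60, S→W2 4·23=92. Service 530; fixed 77; total 607.
{W1, W2}: service 434 + fixed 310 = 744
{W2, W3}: P→W3 9·21=189, Q→W2 7·12=84, R→W2 3·20=60, S→W2 4·23=92. Service 425; fixed 327; total 752.
{W1, W2, W3}: service 413 + fixed 560 = 973
No other subset beats 607.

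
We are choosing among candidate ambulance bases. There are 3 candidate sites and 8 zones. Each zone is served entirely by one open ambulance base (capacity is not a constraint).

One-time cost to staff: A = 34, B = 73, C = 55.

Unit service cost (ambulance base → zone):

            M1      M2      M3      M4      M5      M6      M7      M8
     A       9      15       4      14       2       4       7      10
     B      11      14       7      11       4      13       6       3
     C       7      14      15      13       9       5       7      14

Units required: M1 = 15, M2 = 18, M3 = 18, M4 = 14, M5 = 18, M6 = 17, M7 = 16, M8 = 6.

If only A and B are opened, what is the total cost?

Each zone is assigned to its cheapest site among the open ones.
{A, B}: M1→A 9·15=135, M2→B 14·18=252, M3→A 4·18=72, M4→B 11·14=154, M5→A 2·18=36, M6→A 4·17=68, M7→B 6·16=96, M8→B 3·6=18. Service 831; fixed 107; total 938.

Total cost: 938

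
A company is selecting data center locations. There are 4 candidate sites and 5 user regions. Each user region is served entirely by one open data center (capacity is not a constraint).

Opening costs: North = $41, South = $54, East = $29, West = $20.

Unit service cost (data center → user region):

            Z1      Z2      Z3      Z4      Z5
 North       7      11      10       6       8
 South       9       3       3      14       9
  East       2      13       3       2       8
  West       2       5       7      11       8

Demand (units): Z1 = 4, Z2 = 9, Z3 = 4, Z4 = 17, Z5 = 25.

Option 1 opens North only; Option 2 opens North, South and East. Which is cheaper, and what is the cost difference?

Option 2 is cheaper by 105.

Option 1: {North}: Z1→North 7·4=28, Z2→North 11·9=99, Z3→North 10·4=40, Z4→North 6·17=102, Z5→North 8·25=200. Service 469; fixed 41; total 510.
Option 2: {North, South, East}: Z1→East 2·4=8, Z2→South 3·9=27, Z3→South 3·4=12, Z4→East 2·17=34, Z5→North 8·25=200. Service 281; fixed 124; total 405.
Difference: |510 − 405| = 105.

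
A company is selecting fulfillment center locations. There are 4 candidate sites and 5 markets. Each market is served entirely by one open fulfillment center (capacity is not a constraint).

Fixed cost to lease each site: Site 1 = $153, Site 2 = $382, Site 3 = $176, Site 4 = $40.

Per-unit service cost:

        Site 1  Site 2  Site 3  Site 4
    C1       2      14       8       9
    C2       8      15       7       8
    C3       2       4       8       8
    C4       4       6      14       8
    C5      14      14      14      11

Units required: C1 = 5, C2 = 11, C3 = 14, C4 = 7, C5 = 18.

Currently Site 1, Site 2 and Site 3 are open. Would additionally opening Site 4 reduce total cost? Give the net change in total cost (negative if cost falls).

Current service cost with {Site 1, Site 2, Site 3}: 395.
Adding Site 4: each market re-picks its cheapest; new service cost 341, saving 54.
Extra fixed cost: 40. Net change = 40 − 54 = -14.
(Totals: 1106 → 1092.)

Yes — net change −14 (cost falls by 14).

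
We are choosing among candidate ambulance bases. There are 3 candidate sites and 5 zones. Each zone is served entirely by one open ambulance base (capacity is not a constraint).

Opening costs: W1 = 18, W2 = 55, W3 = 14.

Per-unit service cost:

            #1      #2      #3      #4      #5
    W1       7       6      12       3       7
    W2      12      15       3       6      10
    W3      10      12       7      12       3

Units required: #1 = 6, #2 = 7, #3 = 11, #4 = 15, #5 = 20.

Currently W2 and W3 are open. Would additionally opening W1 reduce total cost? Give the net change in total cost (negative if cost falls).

Yes — net change −87 (cost falls by 87).

Current service cost with {W2, W3}: 327.
Adding W1: each zone re-picks its cheapest; new service cost 222, saving 105.
Extra fixed cost: 18. Net change = 18 − 105 = -87.
(Totals: 396 → 309.)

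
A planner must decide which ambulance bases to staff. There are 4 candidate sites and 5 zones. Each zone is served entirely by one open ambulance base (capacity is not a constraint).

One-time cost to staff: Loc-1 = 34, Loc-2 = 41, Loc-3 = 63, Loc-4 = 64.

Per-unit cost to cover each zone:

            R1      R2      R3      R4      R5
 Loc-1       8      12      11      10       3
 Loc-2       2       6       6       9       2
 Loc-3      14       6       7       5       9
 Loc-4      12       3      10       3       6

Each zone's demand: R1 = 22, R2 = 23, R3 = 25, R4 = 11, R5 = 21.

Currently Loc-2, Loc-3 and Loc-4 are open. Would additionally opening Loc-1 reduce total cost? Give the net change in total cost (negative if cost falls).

No — net change +34 (cost rises by 34).

Current service cost with {Loc-2, Loc-3, Loc-4}: 338.
Adding Loc-1: each zone re-picks its cheapest; new service cost 338, saving 0.
Extra fixed cost: 34. Net change = 34 − 0 = 34.
(Totals: 506 → 540.)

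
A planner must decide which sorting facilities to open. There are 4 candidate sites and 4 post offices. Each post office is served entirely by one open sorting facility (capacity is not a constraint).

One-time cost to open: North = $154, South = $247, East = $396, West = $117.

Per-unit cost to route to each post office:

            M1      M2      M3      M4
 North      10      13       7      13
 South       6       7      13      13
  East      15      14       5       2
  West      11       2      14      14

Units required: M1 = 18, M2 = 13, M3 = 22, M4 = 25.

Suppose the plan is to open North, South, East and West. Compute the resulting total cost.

Total cost: 1208

Each post office is assigned to its cheapest site among the open ones.
{North, South, East, West}: M1→South 6·18=108, M2→West 2·13=26, M3→East 5·22=110, M4→East 2·25=50. Service 294; fixed 914; total 1208.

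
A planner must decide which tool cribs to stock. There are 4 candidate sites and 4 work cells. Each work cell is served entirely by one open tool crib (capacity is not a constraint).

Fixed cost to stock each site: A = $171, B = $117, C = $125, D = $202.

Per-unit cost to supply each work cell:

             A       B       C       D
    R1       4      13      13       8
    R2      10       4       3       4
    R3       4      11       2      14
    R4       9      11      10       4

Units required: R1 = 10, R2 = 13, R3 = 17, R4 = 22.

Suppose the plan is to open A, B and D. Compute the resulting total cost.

Total cost: 738

Each work cell is assigned to its cheapest site among the open ones.
{A, B, D}: R1→A 4·10=40, R2→B 4·13=52, R3→A 4·17=68, R4→D 4·22=88. Service 248; fixed 490; total 738.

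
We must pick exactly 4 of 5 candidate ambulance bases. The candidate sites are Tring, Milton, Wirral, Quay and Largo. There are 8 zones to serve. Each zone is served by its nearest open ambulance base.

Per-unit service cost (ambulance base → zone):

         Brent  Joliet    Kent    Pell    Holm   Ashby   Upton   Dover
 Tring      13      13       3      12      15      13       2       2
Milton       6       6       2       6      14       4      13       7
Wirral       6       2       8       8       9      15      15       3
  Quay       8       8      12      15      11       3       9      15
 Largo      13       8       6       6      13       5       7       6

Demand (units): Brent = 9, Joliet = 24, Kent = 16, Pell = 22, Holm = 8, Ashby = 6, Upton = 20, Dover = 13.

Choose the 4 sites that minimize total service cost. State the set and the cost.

Choose Tring, Milton, Wirral and Quay; total service cost 422.

With exactly 4 open, each zone uses its cheapest among the chosen.
{Tring, Milton, Wirral, Quay}: Brent→Milton 6·9=54, Joliet→Wirral 2·24=48, Kent→Milton 2·16=32, Pell→Milton 6·22=132, Holm→Wirral 9·8=72, Ashby→Quay 3·6=18, Upton→Tring 2·20=40, Dover→Tring 2·13=26. Service cost 422.
{Tring, Milton, Wirral, Largo}: service cost 428
{Tring, Wirral, Quay, Largo}: service cost 438
Among all 5 size-4 choices, {Tring, Milton, Wirral, Quay} is lowest.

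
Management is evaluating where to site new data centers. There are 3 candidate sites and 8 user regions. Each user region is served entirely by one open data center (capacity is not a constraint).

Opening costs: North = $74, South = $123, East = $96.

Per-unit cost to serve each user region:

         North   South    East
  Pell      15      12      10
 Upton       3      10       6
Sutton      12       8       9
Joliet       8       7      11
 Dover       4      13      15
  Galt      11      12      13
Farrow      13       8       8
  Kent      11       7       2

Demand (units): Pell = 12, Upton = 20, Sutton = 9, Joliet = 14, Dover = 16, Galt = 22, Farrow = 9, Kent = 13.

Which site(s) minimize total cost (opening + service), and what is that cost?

Open North and East; minimum total cost 947.

For any fixed open set, each user region goes to its cheapest open site; total = fixed + service.
{North, East}: Pell→East 10·12=120, Upton→North 3·20=60, Sutton→East 9·9=81, Joliet→North 8·14=112, Dover→North 4·16=64, Galt→North 11·22=242, Farrow→East 8·9=72, Kent→East 2·13=26. Service 777; fixed 170; total 947.
{North, South}: Pell→South 12·12=144, Upton→North 3·20=60, Sutton→South 8·9=72, Joliet→South 7·14=98, Dover→North 4·16=64, Galt→North 11·22=242, Farrow→South 8·9=72, Kent→South 7·13=91. Service 843; fixed 197; total 1040.
{North, South, East}: service 754 + fixed 293 = 1047
{North}: service 1026 + fixed 74 = 1100
(All 7 nonempty subsets were checked; North and East is lowest.)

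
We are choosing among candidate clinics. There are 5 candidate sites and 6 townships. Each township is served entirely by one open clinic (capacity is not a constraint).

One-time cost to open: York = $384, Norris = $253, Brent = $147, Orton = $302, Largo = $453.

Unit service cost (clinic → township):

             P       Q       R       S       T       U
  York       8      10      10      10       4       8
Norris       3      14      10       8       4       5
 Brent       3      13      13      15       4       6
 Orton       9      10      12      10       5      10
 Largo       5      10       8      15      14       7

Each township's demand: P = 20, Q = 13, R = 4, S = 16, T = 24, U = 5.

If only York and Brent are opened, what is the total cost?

Total cost: 1047

Each township is assigned to its cheapest site among the open ones.
{York, Brent}: P→Brent 3·20=60, Q→York 10·13=130, R→York 10·4=40, S→York 10·16=160, T→York 4·24=96, U→Brent 6·5=30. Service 516; fixed 531; total 1047.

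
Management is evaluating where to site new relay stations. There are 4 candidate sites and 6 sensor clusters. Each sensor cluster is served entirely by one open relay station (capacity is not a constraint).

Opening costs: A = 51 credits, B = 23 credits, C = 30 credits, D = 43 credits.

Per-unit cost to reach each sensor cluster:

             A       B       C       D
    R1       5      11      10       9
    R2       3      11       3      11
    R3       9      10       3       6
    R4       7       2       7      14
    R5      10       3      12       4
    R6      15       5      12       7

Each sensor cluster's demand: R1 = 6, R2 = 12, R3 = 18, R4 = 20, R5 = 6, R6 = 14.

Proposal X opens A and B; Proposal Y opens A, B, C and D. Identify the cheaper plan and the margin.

Proposal Y is cheaper by 35.

Proposal X: {A, B}: R1→A 5·6=30, R2→A 3·12=36, R3→A 9·18=162, R4→B 2·20=40, R5→B 3·6=18, R6→B 5·14=70. Service 356; fixed 74; total 430.
Proposal Y: {A, B, C, D}: R1→A 5·6=30, R2→A 3·12=36, R3→C 3·18=54, R4→B 2·20=40, R5→B 3·6=18, R6→B 5·14=70. Service 248; fixed 147; total 395.
Difference: |430 − 395| = 35.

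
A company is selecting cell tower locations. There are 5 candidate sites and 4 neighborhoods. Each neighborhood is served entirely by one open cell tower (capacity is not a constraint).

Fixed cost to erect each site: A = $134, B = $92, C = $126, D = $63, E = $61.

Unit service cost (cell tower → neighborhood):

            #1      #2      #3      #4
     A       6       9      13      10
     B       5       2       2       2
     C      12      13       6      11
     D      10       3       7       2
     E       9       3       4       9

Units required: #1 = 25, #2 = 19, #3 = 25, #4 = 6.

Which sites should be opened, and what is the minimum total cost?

Open B only; minimum total cost 317.

For any fixed open set, each neighborhood goes to its cheapest open site; total = fixed + service.
{B}: #1→B 5·25=125, #2→B 2·19=38, #3→B 2·25=50, #4→B 2·6=12. Service 225; fixed 92; total 317.
{B, E}: service 225 + fixed 153 = 378
{B, D}: service 225 + fixed 155 = 380
{A, B, C, D, E}: service 225 + fixed 476 = 701
No other subset beats 317.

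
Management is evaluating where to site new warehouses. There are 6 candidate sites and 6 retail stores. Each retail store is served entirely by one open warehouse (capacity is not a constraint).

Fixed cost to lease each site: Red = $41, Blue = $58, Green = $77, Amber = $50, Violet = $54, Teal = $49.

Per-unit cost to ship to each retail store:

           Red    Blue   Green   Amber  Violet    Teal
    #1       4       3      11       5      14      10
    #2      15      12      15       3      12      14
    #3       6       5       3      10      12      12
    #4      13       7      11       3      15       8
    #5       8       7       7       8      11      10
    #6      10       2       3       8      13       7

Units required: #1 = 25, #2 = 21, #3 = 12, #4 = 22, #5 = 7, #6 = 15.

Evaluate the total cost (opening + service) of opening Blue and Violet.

Total cost: 732

Each retail store is assigned to its cheapest site among the open ones.
{Blue, Violet}: #1→Blue 3·25=75, #2→Blue 12·21=252, #3→Blue 5·12=60, #4→Blue 7·22=154, #5→Blue 7·7=49, #6→Blue 2·15=30. Service 620; fixed 112; total 732.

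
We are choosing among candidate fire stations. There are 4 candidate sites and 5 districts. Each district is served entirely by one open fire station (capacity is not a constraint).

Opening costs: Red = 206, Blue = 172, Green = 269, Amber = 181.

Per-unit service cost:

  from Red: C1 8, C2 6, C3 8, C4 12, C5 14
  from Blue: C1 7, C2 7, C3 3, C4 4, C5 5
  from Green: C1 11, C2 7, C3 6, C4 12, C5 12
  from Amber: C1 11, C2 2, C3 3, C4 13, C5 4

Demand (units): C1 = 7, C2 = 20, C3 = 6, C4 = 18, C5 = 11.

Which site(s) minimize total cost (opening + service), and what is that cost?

Open Blue only; minimum total cost 506.

For any fixed open set, each district goes to its cheapest open site; total = fixed + service.
{Blue}: C1→Blue 7·7=49, C2→Blue 7·20=140, C3→Blue 3·6=18, C4→Blue 4·18=72, C5→Blue 5·11=55. Service 334; fixed 172; total 506.
{Blue, Amber}: service 223 + fixed 353 = 576
{Amber}: service 413 + fixed 181 = 594
{Red, Blue, Green, Amber}: service 223 + fixed 828 = 1051
No other subset beats 506.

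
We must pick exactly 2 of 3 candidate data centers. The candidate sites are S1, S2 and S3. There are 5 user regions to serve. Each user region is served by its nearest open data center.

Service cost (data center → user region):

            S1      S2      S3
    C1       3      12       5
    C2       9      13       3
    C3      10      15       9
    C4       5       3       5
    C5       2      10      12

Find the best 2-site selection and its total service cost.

With exactly 2 open, each user region uses its cheapest among the chosen.
{S1, S3}: C1→S1 3, C2→S3 3, C3→S3 9, C4→S1 5, C5→S1 2. Service cost 22.
{S1, S2}: service cost 27
{S2, S3}: service cost 30
Among all 3 size-2 choices, {S1, S3} is lowest.

Choose S1 and S3; total service cost 22.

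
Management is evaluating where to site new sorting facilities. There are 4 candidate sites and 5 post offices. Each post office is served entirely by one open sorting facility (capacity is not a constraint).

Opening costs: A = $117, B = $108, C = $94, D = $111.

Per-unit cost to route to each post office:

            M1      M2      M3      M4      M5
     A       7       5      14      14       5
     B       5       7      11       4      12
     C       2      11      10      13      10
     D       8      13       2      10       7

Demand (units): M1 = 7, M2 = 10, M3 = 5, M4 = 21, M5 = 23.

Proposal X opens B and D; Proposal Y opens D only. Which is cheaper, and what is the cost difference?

Proposal X: {B, D}: M1→B 5·7=35, M2→B 7·10=70, M3→D 2·5=10, M4→B 4·21=84, M5→D 7·23=161. Service 360; fixed 219; total 579.
Proposal Y: {D}: M1→D 8·7=56, M2→D 13·10=130, M3→D 2·5=10, M4→D 10·21=210, M5→D 7·23=161. Service 567; fixed 111; total 678.
Difference: |579 − 678| = 99.

Proposal X is cheaper by 99.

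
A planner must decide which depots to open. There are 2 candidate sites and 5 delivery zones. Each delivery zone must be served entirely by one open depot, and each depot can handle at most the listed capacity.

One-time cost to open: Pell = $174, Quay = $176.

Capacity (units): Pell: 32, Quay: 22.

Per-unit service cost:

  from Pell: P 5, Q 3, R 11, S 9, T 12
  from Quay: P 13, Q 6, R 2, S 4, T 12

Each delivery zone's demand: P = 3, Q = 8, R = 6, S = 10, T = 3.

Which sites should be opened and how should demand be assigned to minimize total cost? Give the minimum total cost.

Open {Pell}: P→Pell 5·3=15, Q→Pell 3·8=24, R→Pell 11·6=66, S→Pell 9·10=90, T→Pell 12·3=36.
Loads: Pell carries 30/32. Service 231; fixed 174; total 405.
Next best feasible plan costs 477.

Minimum total cost: 405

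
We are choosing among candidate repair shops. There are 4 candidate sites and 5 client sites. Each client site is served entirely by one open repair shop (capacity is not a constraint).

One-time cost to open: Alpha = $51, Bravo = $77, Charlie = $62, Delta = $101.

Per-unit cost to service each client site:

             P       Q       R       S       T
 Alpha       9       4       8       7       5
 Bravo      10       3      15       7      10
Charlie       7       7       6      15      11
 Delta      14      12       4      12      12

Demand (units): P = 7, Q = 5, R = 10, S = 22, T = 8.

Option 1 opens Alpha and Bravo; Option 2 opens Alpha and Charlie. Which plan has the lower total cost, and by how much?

Option 1: {Alpha, Bravo}: P→Alpha 9·7=63, Q→Bravo 3·5=15, R→Alpha 8·10=80, S→Alpha 7·22=154, T→Alpha 5·8=40. Service 352; fixed 128; total 480.
Option 2: {Alpha, Charlie}: P→Charlie 7·7=49, Q→Alpha 4·5=20, R→Charlie 6·10=60, S→Alpha 7·22=154, T→Alpha 5·8=40. Service 323; fixed 113; total 436.
Difference: |480 − 436| = 44.

Option 2 is cheaper by 44.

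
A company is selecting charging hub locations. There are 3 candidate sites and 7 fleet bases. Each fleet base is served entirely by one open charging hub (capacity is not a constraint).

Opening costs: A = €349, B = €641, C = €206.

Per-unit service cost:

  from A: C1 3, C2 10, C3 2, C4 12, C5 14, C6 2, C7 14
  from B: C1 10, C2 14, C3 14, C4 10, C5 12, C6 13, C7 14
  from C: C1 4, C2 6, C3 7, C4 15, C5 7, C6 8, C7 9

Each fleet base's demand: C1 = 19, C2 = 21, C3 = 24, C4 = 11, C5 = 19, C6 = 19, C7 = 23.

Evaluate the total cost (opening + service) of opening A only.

Each fleet base is assigned to its cheapest site among the open ones.
{A}: C1→A 3·19=57, C2→A 10·21=210, C3→A 2·24=48, C4→A 12·11=132, C5→A 14·19=266, C6→A 2·19=38, C7→A 14·23=322. Service 1073; fixed 349; total 1422.

Total cost: 1422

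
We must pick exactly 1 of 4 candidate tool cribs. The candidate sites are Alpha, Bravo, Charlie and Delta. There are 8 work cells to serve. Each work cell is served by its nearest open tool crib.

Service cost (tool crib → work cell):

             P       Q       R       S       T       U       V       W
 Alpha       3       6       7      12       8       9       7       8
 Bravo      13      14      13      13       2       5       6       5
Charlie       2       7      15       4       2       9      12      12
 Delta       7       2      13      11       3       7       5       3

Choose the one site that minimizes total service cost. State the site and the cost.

Choose Delta only; total service cost 51.

With exactly 1 open, each work cell uses its cheapest among the chosen.
{Delta}: P→Delta 7, Q→Delta 2, R→Delta 13, S→Delta 11, T→Delta 3, U→Delta 7, V→Delta 5, W→Delta 3. Service cost 51.
{Alpha}: service cost 60
{Charlie}: service cost 63
Among all 4 size-1 choices, {Delta} is lowest.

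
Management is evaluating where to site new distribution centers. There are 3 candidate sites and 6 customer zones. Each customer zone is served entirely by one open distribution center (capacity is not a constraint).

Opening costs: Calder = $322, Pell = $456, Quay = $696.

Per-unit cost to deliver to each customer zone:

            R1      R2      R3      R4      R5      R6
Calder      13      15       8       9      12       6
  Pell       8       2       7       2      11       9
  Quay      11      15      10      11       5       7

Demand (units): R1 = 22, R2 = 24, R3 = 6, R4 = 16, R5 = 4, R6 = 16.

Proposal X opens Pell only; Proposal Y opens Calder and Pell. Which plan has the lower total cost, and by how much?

Proposal X is cheaper by 274.

Proposal X: {Pell}: R1→Pell 8·22=176, R2→Pell 2·24=48, R3→Pell 7·6=42, R4→Pell 2·16=32, R5→Pell 11·4=44, R6→Pell 9·16=144. Service 486; fixed 456; total 942.
Proposal Y: {Calder, Pell}: R1→Pell 8·22=176, R2→Pell 2·24=48, R3→Pell 7·6=42, R4→Pell 2·16=32, R5→Pell 11·4=44, R6→Calder 6·16=96. Service 438; fixed 778; total 1216.
Difference: |942 − 1216| = 274.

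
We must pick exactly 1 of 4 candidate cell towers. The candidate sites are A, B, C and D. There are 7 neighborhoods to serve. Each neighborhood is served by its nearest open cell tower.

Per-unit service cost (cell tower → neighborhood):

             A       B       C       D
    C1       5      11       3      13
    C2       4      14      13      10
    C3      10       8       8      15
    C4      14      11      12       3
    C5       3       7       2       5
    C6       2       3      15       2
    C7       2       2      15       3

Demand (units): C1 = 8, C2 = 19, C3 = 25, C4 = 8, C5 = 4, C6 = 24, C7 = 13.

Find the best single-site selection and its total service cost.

With exactly 1 open, each neighborhood uses its cheapest among the chosen.
{A}: C1→A 5·8=40, C2→A 4·19=76, C3→A 10·25=250, C4→A 14·8=112, C5→A 3·4=12, C6→A 2·24=48, C7→A 2·13=26. Service cost 564.
{B}: service cost 768
{D}: service cost 800
Among all 4 size-1 choices, {A} is lowest.

Choose A only; total service cost 564.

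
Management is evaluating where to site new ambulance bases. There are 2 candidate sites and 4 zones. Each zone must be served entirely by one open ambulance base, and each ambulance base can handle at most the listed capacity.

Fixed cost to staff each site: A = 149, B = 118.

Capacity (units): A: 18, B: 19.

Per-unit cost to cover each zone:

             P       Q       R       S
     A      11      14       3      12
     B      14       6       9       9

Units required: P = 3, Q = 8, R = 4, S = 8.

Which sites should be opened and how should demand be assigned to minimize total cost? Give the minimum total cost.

Open {A, B}: P→A 11·3=33, Q→B 6·8=48, R→A 3·4=12, S→B 9·8=72.
Loads: A carries 7/18, B carries 16/19. Service 165; fixed 267; total 432.
Next best feasible plan costs 441.

Minimum total cost: 432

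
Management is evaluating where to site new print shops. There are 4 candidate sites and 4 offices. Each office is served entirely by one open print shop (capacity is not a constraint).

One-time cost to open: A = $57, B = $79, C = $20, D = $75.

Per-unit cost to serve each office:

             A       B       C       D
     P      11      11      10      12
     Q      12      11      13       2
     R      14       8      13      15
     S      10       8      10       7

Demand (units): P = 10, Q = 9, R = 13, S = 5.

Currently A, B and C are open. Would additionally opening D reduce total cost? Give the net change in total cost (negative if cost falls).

Current service cost with {A, B, C}: 343.
Adding D: each office re-picks its cheapest; new service cost 257, saving 86.
Extra fixed cost: 75. Net change = 75 − 86 = -11.
(Totals: 499 → 488.)

Yes — net change −11 (cost falls by 11).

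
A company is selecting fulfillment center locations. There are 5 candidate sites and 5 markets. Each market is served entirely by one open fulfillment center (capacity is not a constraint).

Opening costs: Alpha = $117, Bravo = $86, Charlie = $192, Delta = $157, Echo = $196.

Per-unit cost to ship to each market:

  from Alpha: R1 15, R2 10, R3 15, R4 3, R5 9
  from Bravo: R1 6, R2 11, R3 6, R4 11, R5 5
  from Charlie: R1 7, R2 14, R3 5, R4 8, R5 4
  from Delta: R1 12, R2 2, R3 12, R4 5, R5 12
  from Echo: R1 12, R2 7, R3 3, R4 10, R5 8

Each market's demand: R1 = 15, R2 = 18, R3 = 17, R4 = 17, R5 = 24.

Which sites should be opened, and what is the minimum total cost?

For any fixed open set, each market goes to its cheapest open site; total = fixed + service.
{Bravo, Delta}: R1→Bravo 6·15=90, R2→Delta 2·18=36, R3→Bravo 6·17=102, R4→Delta 5·17=85, R5→Bravo 5·24=120. Service 433; fixed 243; total 676.
{Alpha, Bravo}: R1→Bravo 6·15=90, R2→Alpha 10·18=180, R3→Bravo 6·17=102, R4→Alpha 3·17=51, R5→Bravo 5·24=120. Service 543; fixed 203; total 746.
{Charlie, Delta}: service 407 + fixed 349 = 756
{Alpha, Bravo, Charlie, Delta, Echo}: service 324 + fixed 748 = 1072
No other subset beats 676.

Open Bravo and Delta; minimum total cost 676.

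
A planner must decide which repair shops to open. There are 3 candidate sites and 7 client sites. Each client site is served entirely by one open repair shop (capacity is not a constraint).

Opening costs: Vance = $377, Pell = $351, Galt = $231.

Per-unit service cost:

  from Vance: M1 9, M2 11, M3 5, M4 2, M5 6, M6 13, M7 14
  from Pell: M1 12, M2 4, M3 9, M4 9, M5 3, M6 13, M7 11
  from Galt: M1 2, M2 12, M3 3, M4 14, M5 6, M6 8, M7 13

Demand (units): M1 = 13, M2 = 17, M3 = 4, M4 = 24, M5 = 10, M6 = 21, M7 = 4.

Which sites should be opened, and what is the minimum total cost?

Open Galt only; minimum total cost 1089.

For any fixed open set, each client site goes to its cheapest open site; total = fixed + service.
{Galt}: M1→Galt 2·13=26, M2→Galt 12·17=204, M3→Galt 3·4=12, M4→Galt 14·24=336, M5→Galt 6·10=60, M6→Galt 8·21=168, M7→Galt 13·4=52. Service 858; fixed 231; total 1089.
{Vance}: service 761 + fixed 377 = 1138
{Pell, Galt}: service 564 + fixed 582 = 1146
{Vance, Pell, Galt}: service 396 + fixed 959 = 1355
No other subset beats 1089.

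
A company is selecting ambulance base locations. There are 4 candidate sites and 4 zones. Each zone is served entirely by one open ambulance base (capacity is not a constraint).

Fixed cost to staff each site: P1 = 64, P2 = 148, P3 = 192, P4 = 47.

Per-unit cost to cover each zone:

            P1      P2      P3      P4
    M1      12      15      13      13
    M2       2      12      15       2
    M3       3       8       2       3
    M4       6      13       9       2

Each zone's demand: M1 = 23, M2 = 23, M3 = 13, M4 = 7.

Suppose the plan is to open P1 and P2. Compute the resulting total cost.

Each zone is assigned to its cheapest site among the open ones.
{P1, P2}: M1→P1 12·23=276, M2→P1 2·23=46, M3→P1 3·13=39, M4→P1 6·7=42. Service 403; fixed 212; total 615.

Total cost: 615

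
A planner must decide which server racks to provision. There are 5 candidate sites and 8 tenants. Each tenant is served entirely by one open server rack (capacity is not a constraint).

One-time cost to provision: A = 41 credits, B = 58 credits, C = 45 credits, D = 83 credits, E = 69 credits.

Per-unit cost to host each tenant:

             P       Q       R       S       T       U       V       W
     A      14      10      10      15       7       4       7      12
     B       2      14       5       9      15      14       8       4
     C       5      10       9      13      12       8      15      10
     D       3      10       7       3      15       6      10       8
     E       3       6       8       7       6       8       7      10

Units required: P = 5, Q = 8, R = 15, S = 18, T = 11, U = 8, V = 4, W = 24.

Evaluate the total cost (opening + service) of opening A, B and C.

Total cost: 704

Each tenant is assigned to its cheapest site among the open ones.
{A, B, C}: P→B 2·5=10, Q→A 10·8=80, R→B 5·15=75, S→B 9·18=162, T→A 7·11=77, U→A 4·8=32, V→A 7·4=28, W→B 4·24=96. Service 560; fixed 144; total 704.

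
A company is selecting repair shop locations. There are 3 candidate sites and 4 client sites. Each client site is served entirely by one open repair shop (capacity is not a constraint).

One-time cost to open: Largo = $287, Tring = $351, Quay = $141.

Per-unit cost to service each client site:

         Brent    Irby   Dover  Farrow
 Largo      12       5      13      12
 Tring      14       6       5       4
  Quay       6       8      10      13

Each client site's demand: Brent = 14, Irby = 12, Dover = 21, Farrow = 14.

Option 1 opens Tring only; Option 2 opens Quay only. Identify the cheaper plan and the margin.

Option 1: {Tring}: Brent→Tring 14·14=196, Irby→Tring 6·12=72, Dover→Tring 5·21=105, Farrow→Tring 4·14=56. Service 429; fixed 351; total 780.
Option 2: {Quay}: Brent→Quay 6·14=84, Irby→Quay 8·12=96, Dover→Quay 10·21=210, Farrow→Quay 13·14=182. Service 572; fixed 141; total 713.
Difference: |780 − 713| = 67.

Option 2 is cheaper by 67.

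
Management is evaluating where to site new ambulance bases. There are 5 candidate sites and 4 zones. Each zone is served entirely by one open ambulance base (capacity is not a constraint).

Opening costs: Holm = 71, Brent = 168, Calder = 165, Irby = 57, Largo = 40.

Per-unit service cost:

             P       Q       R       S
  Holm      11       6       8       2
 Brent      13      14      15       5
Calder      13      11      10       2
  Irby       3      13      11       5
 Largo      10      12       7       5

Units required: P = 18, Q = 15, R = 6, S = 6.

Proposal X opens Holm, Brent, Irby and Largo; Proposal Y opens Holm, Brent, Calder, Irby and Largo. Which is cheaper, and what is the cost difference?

Proposal X: {Holm, Brent, Irby, Largo}: P→Irby 3·18=54, Q→Holm 6·15=90, R→Largo 7·6=42, S→Holm 2·6=12. Service 198; fixed 336; total 534.
Proposal Y: {Holm, Brent, Calder, Irby, Largo}: P→Irby 3·18=54, Q→Holm 6·15=90, R→Largo 7·6=42, S→Holm 2·6=12. Service 198; fixed 501; total 699.
Difference: |534 − 699| = 165.

Proposal X is cheaper by 165.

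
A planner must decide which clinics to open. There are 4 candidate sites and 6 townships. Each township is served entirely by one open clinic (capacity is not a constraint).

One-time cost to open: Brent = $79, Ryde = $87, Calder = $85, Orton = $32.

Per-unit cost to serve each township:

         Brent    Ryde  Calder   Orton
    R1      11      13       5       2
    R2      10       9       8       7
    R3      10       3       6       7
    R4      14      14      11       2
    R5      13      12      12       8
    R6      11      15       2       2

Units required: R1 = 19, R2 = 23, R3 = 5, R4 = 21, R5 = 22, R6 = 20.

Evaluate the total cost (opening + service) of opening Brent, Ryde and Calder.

Each township is assigned to its cheapest site among the open ones.
{Brent, Ryde, Calder}: R1→Calder 5·19=95, R2→Calder 8·23=184, R3→Ryde 3·5=15, R4→Calder 11·21=231, R5→Ryde 12·22=264, R6→Calder 2·20=40. Service 829; fixed 251; total 1080.

Total cost: 1080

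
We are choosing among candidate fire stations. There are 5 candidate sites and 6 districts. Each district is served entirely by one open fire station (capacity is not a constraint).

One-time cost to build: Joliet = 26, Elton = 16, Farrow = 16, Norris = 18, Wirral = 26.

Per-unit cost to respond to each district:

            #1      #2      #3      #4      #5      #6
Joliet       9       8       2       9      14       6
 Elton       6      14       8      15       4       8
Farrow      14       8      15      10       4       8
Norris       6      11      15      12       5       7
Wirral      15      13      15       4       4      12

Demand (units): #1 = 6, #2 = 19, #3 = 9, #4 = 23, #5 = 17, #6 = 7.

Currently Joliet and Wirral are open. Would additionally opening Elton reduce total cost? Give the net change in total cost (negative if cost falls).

Yes — net change −2 (cost falls by 2).

Current service cost with {Joliet, Wirral}: 426.
Adding Elton: each district re-picks its cheapest; new service cost 408, saving 18.
Extra fixed cost: 16. Net change = 16 − 18 = -2.
(Totals: 478 → 476.)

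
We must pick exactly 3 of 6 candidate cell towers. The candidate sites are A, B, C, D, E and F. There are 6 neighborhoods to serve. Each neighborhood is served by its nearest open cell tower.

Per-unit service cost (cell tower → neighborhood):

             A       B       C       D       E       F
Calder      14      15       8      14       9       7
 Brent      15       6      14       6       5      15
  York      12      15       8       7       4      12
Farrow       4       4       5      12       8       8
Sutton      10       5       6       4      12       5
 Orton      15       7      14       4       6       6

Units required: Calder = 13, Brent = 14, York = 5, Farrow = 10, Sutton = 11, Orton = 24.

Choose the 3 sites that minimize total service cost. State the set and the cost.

Choose C, D and E; total service cost 384.

With exactly 3 open, each neighborhood uses its cheapest among the chosen.
{C, D, E}: Calder→C 8·13=104, Brent→E 5·14=70, York→E 4·5=20, Farrow→C 5·10=50, Sutton→D 4·11=44, Orton→D 4·24=96. Service cost 384.
{A, D, E}: service cost 387
{B, D, E}: service cost 387
Among all 20 size-3 choices, {C, D, E} is lowest.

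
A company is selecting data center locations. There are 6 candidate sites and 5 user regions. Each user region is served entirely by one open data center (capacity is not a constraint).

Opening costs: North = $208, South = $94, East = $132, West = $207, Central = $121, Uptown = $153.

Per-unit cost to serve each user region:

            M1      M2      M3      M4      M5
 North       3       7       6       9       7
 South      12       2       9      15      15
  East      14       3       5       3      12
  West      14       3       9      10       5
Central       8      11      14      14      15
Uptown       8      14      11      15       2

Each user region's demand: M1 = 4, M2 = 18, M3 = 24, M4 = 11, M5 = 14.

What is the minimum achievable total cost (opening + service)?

Minimum total cost: 552

For any fixed open set, each user region goes to its cheapest open site; total = fixed + service.
{East, Uptown}: M1→Uptown 8·4=32, M2→East 3·18=54, M3→East 5·24=120, M4→East 3·11=33, M5→Uptown 2·14=28. Service 267; fixed 285; total 552.
{East}: service 431 + fixed 132 = 563
{South, East, Uptown}: M1→Uptown 8·4=32, M2→South 2·18=36, M3→East 5·24=120, M4→East 3·11=33, M5→Uptown 2·14=28. Service 249; fixed 379; total 628.
{North, South, East, West, Central, Uptown}: service 229 + fixed 915 = 1144
No other subset beats 552.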